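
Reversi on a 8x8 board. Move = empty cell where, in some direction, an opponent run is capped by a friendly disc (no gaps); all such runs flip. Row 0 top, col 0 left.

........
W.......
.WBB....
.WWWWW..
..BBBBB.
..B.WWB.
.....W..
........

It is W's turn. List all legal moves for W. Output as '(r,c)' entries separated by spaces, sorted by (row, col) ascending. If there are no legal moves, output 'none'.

Answer: (1,1) (1,2) (1,3) (1,4) (2,4) (3,6) (3,7) (4,7) (5,1) (5,3) (5,7) (6,1) (6,2) (6,7)

Derivation:
(1,1): flips 1 -> legal
(1,2): flips 2 -> legal
(1,3): flips 2 -> legal
(1,4): flips 1 -> legal
(2,4): flips 2 -> legal
(3,6): flips 1 -> legal
(3,7): flips 1 -> legal
(4,1): no bracket -> illegal
(4,7): flips 1 -> legal
(5,1): flips 1 -> legal
(5,3): flips 3 -> legal
(5,7): flips 2 -> legal
(6,1): flips 2 -> legal
(6,2): flips 2 -> legal
(6,3): no bracket -> illegal
(6,6): no bracket -> illegal
(6,7): flips 2 -> legal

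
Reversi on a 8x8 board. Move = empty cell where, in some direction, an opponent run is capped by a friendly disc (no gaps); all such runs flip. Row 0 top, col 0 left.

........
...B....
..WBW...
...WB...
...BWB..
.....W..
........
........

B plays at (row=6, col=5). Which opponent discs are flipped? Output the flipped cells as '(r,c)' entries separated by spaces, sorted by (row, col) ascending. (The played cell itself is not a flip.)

Answer: (5,5)

Derivation:
Dir NW: first cell '.' (not opp) -> no flip
Dir N: opp run (5,5) capped by B -> flip
Dir NE: first cell '.' (not opp) -> no flip
Dir W: first cell '.' (not opp) -> no flip
Dir E: first cell '.' (not opp) -> no flip
Dir SW: first cell '.' (not opp) -> no flip
Dir S: first cell '.' (not opp) -> no flip
Dir SE: first cell '.' (not opp) -> no flip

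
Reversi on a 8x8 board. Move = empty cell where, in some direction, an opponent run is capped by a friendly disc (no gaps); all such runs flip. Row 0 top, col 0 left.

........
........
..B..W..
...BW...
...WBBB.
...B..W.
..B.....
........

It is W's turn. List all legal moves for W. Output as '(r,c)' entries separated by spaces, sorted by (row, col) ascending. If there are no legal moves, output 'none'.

Answer: (2,3) (3,2) (3,6) (4,7) (5,4) (6,3)

Derivation:
(1,1): no bracket -> illegal
(1,2): no bracket -> illegal
(1,3): no bracket -> illegal
(2,1): no bracket -> illegal
(2,3): flips 1 -> legal
(2,4): no bracket -> illegal
(3,1): no bracket -> illegal
(3,2): flips 1 -> legal
(3,5): no bracket -> illegal
(3,6): flips 1 -> legal
(3,7): no bracket -> illegal
(4,2): no bracket -> illegal
(4,7): flips 3 -> legal
(5,1): no bracket -> illegal
(5,2): no bracket -> illegal
(5,4): flips 1 -> legal
(5,5): no bracket -> illegal
(5,7): no bracket -> illegal
(6,1): no bracket -> illegal
(6,3): flips 1 -> legal
(6,4): no bracket -> illegal
(7,1): no bracket -> illegal
(7,2): no bracket -> illegal
(7,3): no bracket -> illegal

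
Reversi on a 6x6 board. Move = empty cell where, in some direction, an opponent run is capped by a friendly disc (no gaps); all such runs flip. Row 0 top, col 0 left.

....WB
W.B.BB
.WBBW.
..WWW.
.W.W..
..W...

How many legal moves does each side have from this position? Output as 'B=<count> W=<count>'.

Answer: B=9 W=5

Derivation:
-- B to move --
(0,0): no bracket -> illegal
(0,1): no bracket -> illegal
(0,3): flips 1 -> legal
(1,1): no bracket -> illegal
(1,3): no bracket -> illegal
(2,0): flips 1 -> legal
(2,5): flips 1 -> legal
(3,0): flips 1 -> legal
(3,1): no bracket -> illegal
(3,5): no bracket -> illegal
(4,0): no bracket -> illegal
(4,2): flips 3 -> legal
(4,4): flips 3 -> legal
(4,5): flips 1 -> legal
(5,0): flips 2 -> legal
(5,1): no bracket -> illegal
(5,3): flips 2 -> legal
(5,4): no bracket -> illegal
B mobility = 9
-- W to move --
(0,1): flips 2 -> legal
(0,2): flips 2 -> legal
(0,3): flips 1 -> legal
(1,1): flips 1 -> legal
(1,3): flips 1 -> legal
(2,5): no bracket -> illegal
(3,1): no bracket -> illegal
W mobility = 5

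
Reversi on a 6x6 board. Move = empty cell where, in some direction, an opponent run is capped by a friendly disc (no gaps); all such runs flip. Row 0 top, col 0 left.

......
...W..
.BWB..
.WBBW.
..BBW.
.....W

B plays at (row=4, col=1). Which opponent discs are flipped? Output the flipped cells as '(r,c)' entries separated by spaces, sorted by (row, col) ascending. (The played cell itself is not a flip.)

Answer: (3,1)

Derivation:
Dir NW: first cell '.' (not opp) -> no flip
Dir N: opp run (3,1) capped by B -> flip
Dir NE: first cell 'B' (not opp) -> no flip
Dir W: first cell '.' (not opp) -> no flip
Dir E: first cell 'B' (not opp) -> no flip
Dir SW: first cell '.' (not opp) -> no flip
Dir S: first cell '.' (not opp) -> no flip
Dir SE: first cell '.' (not opp) -> no flip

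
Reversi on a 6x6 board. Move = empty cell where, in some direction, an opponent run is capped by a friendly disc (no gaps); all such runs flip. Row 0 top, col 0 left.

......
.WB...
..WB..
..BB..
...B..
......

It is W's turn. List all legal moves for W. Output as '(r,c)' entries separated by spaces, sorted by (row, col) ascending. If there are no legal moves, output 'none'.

Answer: (0,2) (1,3) (2,4) (4,2) (4,4)

Derivation:
(0,1): no bracket -> illegal
(0,2): flips 1 -> legal
(0,3): no bracket -> illegal
(1,3): flips 1 -> legal
(1,4): no bracket -> illegal
(2,1): no bracket -> illegal
(2,4): flips 1 -> legal
(3,1): no bracket -> illegal
(3,4): no bracket -> illegal
(4,1): no bracket -> illegal
(4,2): flips 1 -> legal
(4,4): flips 1 -> legal
(5,2): no bracket -> illegal
(5,3): no bracket -> illegal
(5,4): no bracket -> illegal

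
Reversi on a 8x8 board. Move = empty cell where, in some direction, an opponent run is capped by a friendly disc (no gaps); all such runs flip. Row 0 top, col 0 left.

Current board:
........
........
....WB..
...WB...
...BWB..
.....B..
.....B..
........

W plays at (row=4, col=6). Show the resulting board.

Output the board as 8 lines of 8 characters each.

Answer: ........
........
....WB..
...WB...
...BWWW.
.....B..
.....B..
........

Derivation:
Place W at (4,6); scan 8 dirs for brackets.
Dir NW: first cell '.' (not opp) -> no flip
Dir N: first cell '.' (not opp) -> no flip
Dir NE: first cell '.' (not opp) -> no flip
Dir W: opp run (4,5) capped by W -> flip
Dir E: first cell '.' (not opp) -> no flip
Dir SW: opp run (5,5), next='.' -> no flip
Dir S: first cell '.' (not opp) -> no flip
Dir SE: first cell '.' (not opp) -> no flip
All flips: (4,5)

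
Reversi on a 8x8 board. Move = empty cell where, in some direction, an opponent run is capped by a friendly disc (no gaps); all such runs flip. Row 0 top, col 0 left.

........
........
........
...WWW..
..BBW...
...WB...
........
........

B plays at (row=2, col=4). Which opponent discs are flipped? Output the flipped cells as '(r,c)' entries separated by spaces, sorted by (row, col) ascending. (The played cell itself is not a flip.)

Dir NW: first cell '.' (not opp) -> no flip
Dir N: first cell '.' (not opp) -> no flip
Dir NE: first cell '.' (not opp) -> no flip
Dir W: first cell '.' (not opp) -> no flip
Dir E: first cell '.' (not opp) -> no flip
Dir SW: opp run (3,3) capped by B -> flip
Dir S: opp run (3,4) (4,4) capped by B -> flip
Dir SE: opp run (3,5), next='.' -> no flip

Answer: (3,3) (3,4) (4,4)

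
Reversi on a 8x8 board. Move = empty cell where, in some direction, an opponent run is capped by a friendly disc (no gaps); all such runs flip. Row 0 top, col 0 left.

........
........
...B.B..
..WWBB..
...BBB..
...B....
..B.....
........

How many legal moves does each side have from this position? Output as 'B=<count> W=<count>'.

Answer: B=4 W=6

Derivation:
-- B to move --
(2,1): flips 1 -> legal
(2,2): flips 1 -> legal
(2,4): no bracket -> illegal
(3,1): flips 2 -> legal
(4,1): flips 1 -> legal
(4,2): no bracket -> illegal
B mobility = 4
-- W to move --
(1,2): no bracket -> illegal
(1,3): flips 1 -> legal
(1,4): flips 1 -> legal
(1,5): no bracket -> illegal
(1,6): no bracket -> illegal
(2,2): no bracket -> illegal
(2,4): no bracket -> illegal
(2,6): no bracket -> illegal
(3,6): flips 2 -> legal
(4,2): no bracket -> illegal
(4,6): no bracket -> illegal
(5,1): no bracket -> illegal
(5,2): no bracket -> illegal
(5,4): flips 1 -> legal
(5,5): flips 1 -> legal
(5,6): no bracket -> illegal
(6,1): no bracket -> illegal
(6,3): flips 2 -> legal
(6,4): no bracket -> illegal
(7,1): no bracket -> illegal
(7,2): no bracket -> illegal
(7,3): no bracket -> illegal
W mobility = 6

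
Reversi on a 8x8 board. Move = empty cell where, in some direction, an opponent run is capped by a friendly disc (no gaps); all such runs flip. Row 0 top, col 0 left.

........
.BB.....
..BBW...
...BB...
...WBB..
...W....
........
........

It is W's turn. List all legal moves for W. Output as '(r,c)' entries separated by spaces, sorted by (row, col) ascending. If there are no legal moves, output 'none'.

(0,0): no bracket -> illegal
(0,1): no bracket -> illegal
(0,2): no bracket -> illegal
(0,3): no bracket -> illegal
(1,0): no bracket -> illegal
(1,3): flips 2 -> legal
(1,4): no bracket -> illegal
(2,0): no bracket -> illegal
(2,1): flips 2 -> legal
(2,5): flips 1 -> legal
(3,1): no bracket -> illegal
(3,2): no bracket -> illegal
(3,5): flips 1 -> legal
(3,6): no bracket -> illegal
(4,2): flips 1 -> legal
(4,6): flips 2 -> legal
(5,4): flips 2 -> legal
(5,5): no bracket -> illegal
(5,6): no bracket -> illegal

Answer: (1,3) (2,1) (2,5) (3,5) (4,2) (4,6) (5,4)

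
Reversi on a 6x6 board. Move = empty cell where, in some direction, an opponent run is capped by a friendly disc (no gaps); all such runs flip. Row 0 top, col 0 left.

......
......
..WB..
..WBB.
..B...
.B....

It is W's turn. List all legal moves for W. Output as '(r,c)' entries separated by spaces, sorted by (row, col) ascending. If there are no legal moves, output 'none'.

Answer: (1,4) (2,4) (3,5) (4,4) (5,2)

Derivation:
(1,2): no bracket -> illegal
(1,3): no bracket -> illegal
(1,4): flips 1 -> legal
(2,4): flips 1 -> legal
(2,5): no bracket -> illegal
(3,1): no bracket -> illegal
(3,5): flips 2 -> legal
(4,0): no bracket -> illegal
(4,1): no bracket -> illegal
(4,3): no bracket -> illegal
(4,4): flips 1 -> legal
(4,5): no bracket -> illegal
(5,0): no bracket -> illegal
(5,2): flips 1 -> legal
(5,3): no bracket -> illegal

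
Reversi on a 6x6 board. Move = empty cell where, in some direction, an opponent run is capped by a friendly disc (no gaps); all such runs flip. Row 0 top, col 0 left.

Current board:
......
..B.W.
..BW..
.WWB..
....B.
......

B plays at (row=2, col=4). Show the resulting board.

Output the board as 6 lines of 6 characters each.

Answer: ......
..B.W.
..BBB.
.WWB..
....B.
......

Derivation:
Place B at (2,4); scan 8 dirs for brackets.
Dir NW: first cell '.' (not opp) -> no flip
Dir N: opp run (1,4), next='.' -> no flip
Dir NE: first cell '.' (not opp) -> no flip
Dir W: opp run (2,3) capped by B -> flip
Dir E: first cell '.' (not opp) -> no flip
Dir SW: first cell 'B' (not opp) -> no flip
Dir S: first cell '.' (not opp) -> no flip
Dir SE: first cell '.' (not opp) -> no flip
All flips: (2,3)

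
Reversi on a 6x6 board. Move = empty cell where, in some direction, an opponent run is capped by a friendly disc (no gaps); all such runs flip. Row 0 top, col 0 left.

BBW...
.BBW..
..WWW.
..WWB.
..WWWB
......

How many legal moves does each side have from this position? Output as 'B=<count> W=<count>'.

-- B to move --
(0,3): flips 1 -> legal
(0,4): no bracket -> illegal
(1,4): flips 2 -> legal
(1,5): no bracket -> illegal
(2,1): no bracket -> illegal
(2,5): no bracket -> illegal
(3,1): flips 2 -> legal
(3,5): no bracket -> illegal
(4,1): flips 3 -> legal
(5,1): no bracket -> illegal
(5,2): flips 4 -> legal
(5,3): no bracket -> illegal
(5,4): flips 1 -> legal
(5,5): flips 3 -> legal
B mobility = 7
-- W to move --
(0,3): no bracket -> illegal
(1,0): flips 2 -> legal
(2,0): flips 1 -> legal
(2,1): no bracket -> illegal
(2,5): flips 1 -> legal
(3,5): flips 1 -> legal
(5,4): no bracket -> illegal
(5,5): no bracket -> illegal
W mobility = 4

Answer: B=7 W=4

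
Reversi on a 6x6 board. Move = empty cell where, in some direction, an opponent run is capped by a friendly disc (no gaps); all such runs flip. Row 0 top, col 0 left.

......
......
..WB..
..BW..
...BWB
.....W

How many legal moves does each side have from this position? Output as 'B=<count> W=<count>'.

Answer: B=3 W=6

Derivation:
-- B to move --
(1,1): no bracket -> illegal
(1,2): flips 1 -> legal
(1,3): no bracket -> illegal
(2,1): flips 1 -> legal
(2,4): no bracket -> illegal
(3,1): no bracket -> illegal
(3,4): flips 1 -> legal
(3,5): no bracket -> illegal
(4,2): no bracket -> illegal
(5,3): no bracket -> illegal
(5,4): no bracket -> illegal
B mobility = 3
-- W to move --
(1,2): no bracket -> illegal
(1,3): flips 1 -> legal
(1,4): no bracket -> illegal
(2,1): no bracket -> illegal
(2,4): flips 1 -> legal
(3,1): flips 1 -> legal
(3,4): no bracket -> illegal
(3,5): flips 1 -> legal
(4,1): no bracket -> illegal
(4,2): flips 2 -> legal
(5,2): no bracket -> illegal
(5,3): flips 1 -> legal
(5,4): no bracket -> illegal
W mobility = 6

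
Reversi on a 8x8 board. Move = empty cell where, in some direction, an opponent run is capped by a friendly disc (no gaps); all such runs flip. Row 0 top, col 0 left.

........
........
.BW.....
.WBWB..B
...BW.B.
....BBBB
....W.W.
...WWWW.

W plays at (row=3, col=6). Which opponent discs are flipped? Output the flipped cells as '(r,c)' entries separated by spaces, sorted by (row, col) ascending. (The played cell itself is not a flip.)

Dir NW: first cell '.' (not opp) -> no flip
Dir N: first cell '.' (not opp) -> no flip
Dir NE: first cell '.' (not opp) -> no flip
Dir W: first cell '.' (not opp) -> no flip
Dir E: opp run (3,7), next=edge -> no flip
Dir SW: first cell '.' (not opp) -> no flip
Dir S: opp run (4,6) (5,6) capped by W -> flip
Dir SE: first cell '.' (not opp) -> no flip

Answer: (4,6) (5,6)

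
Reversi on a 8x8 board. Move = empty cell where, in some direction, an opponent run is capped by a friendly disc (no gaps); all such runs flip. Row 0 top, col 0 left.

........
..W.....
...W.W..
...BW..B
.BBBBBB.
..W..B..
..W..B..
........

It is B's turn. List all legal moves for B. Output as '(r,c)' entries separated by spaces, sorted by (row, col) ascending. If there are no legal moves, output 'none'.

Answer: (0,1) (1,3) (1,6) (2,4) (3,5) (6,1) (6,3) (7,2)

Derivation:
(0,1): flips 3 -> legal
(0,2): no bracket -> illegal
(0,3): no bracket -> illegal
(1,1): no bracket -> illegal
(1,3): flips 1 -> legal
(1,4): no bracket -> illegal
(1,5): no bracket -> illegal
(1,6): flips 2 -> legal
(2,1): no bracket -> illegal
(2,2): no bracket -> illegal
(2,4): flips 1 -> legal
(2,6): no bracket -> illegal
(3,2): no bracket -> illegal
(3,5): flips 1 -> legal
(3,6): no bracket -> illegal
(5,1): no bracket -> illegal
(5,3): no bracket -> illegal
(6,1): flips 1 -> legal
(6,3): flips 1 -> legal
(7,1): no bracket -> illegal
(7,2): flips 2 -> legal
(7,3): no bracket -> illegal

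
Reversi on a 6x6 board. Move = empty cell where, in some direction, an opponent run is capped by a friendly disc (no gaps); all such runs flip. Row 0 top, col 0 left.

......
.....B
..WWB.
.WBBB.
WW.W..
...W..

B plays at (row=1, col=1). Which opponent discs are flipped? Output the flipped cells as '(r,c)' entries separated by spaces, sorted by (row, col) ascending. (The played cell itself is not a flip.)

Dir NW: first cell '.' (not opp) -> no flip
Dir N: first cell '.' (not opp) -> no flip
Dir NE: first cell '.' (not opp) -> no flip
Dir W: first cell '.' (not opp) -> no flip
Dir E: first cell '.' (not opp) -> no flip
Dir SW: first cell '.' (not opp) -> no flip
Dir S: first cell '.' (not opp) -> no flip
Dir SE: opp run (2,2) capped by B -> flip

Answer: (2,2)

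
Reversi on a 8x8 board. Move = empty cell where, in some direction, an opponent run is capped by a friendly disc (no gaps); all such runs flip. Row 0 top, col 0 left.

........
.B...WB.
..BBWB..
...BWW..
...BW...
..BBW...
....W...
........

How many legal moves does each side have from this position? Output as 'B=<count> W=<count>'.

-- B to move --
(0,4): no bracket -> illegal
(0,5): flips 1 -> legal
(0,6): flips 2 -> legal
(1,3): no bracket -> illegal
(1,4): flips 1 -> legal
(2,6): flips 2 -> legal
(3,6): flips 2 -> legal
(4,5): flips 3 -> legal
(4,6): no bracket -> illegal
(5,5): flips 2 -> legal
(6,3): no bracket -> illegal
(6,5): flips 1 -> legal
(7,3): no bracket -> illegal
(7,4): no bracket -> illegal
(7,5): flips 1 -> legal
B mobility = 9
-- W to move --
(0,0): flips 3 -> legal
(0,1): no bracket -> illegal
(0,2): no bracket -> illegal
(0,5): no bracket -> illegal
(0,6): no bracket -> illegal
(0,7): flips 2 -> legal
(1,0): no bracket -> illegal
(1,2): flips 1 -> legal
(1,3): no bracket -> illegal
(1,4): no bracket -> illegal
(1,7): flips 1 -> legal
(2,0): no bracket -> illegal
(2,1): flips 2 -> legal
(2,6): flips 1 -> legal
(2,7): no bracket -> illegal
(3,1): no bracket -> illegal
(3,2): flips 2 -> legal
(3,6): no bracket -> illegal
(4,1): no bracket -> illegal
(4,2): flips 3 -> legal
(5,1): flips 2 -> legal
(6,1): flips 2 -> legal
(6,2): flips 1 -> legal
(6,3): no bracket -> illegal
W mobility = 11

Answer: B=9 W=11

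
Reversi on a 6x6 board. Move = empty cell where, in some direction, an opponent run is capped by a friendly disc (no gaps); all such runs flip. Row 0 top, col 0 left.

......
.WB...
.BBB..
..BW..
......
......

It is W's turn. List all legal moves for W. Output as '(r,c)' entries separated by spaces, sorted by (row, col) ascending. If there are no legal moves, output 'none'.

(0,1): no bracket -> illegal
(0,2): no bracket -> illegal
(0,3): no bracket -> illegal
(1,0): no bracket -> illegal
(1,3): flips 2 -> legal
(1,4): no bracket -> illegal
(2,0): no bracket -> illegal
(2,4): no bracket -> illegal
(3,0): no bracket -> illegal
(3,1): flips 2 -> legal
(3,4): no bracket -> illegal
(4,1): no bracket -> illegal
(4,2): no bracket -> illegal
(4,3): no bracket -> illegal

Answer: (1,3) (3,1)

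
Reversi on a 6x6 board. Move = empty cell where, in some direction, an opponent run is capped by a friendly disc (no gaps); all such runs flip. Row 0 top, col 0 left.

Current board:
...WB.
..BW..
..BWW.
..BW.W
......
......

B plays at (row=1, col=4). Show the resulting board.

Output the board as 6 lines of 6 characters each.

Place B at (1,4); scan 8 dirs for brackets.
Dir NW: opp run (0,3), next=edge -> no flip
Dir N: first cell 'B' (not opp) -> no flip
Dir NE: first cell '.' (not opp) -> no flip
Dir W: opp run (1,3) capped by B -> flip
Dir E: first cell '.' (not opp) -> no flip
Dir SW: opp run (2,3) capped by B -> flip
Dir S: opp run (2,4), next='.' -> no flip
Dir SE: first cell '.' (not opp) -> no flip
All flips: (1,3) (2,3)

Answer: ...WB.
..BBB.
..BBW.
..BW.W
......
......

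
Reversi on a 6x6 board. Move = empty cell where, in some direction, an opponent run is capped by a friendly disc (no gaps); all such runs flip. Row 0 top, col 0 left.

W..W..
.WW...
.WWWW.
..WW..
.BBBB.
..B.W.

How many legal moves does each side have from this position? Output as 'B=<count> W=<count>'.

Answer: B=5 W=5

Derivation:
-- B to move --
(0,1): no bracket -> illegal
(0,2): flips 3 -> legal
(0,4): no bracket -> illegal
(1,0): flips 2 -> legal
(1,3): flips 2 -> legal
(1,4): flips 2 -> legal
(1,5): flips 2 -> legal
(2,0): no bracket -> illegal
(2,5): no bracket -> illegal
(3,0): no bracket -> illegal
(3,1): no bracket -> illegal
(3,4): no bracket -> illegal
(3,5): no bracket -> illegal
(4,5): no bracket -> illegal
(5,3): no bracket -> illegal
(5,5): no bracket -> illegal
B mobility = 5
-- W to move --
(3,0): no bracket -> illegal
(3,1): no bracket -> illegal
(3,4): flips 1 -> legal
(3,5): no bracket -> illegal
(4,0): no bracket -> illegal
(4,5): no bracket -> illegal
(5,0): flips 1 -> legal
(5,1): flips 1 -> legal
(5,3): flips 1 -> legal
(5,5): flips 1 -> legal
W mobility = 5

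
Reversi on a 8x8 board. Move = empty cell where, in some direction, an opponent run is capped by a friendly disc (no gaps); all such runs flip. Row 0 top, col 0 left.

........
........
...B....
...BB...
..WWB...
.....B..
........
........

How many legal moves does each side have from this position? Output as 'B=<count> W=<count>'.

-- B to move --
(3,1): no bracket -> illegal
(3,2): no bracket -> illegal
(4,1): flips 2 -> legal
(5,1): flips 1 -> legal
(5,2): flips 1 -> legal
(5,3): flips 1 -> legal
(5,4): no bracket -> illegal
B mobility = 4
-- W to move --
(1,2): no bracket -> illegal
(1,3): flips 2 -> legal
(1,4): no bracket -> illegal
(2,2): no bracket -> illegal
(2,4): flips 1 -> legal
(2,5): flips 1 -> legal
(3,2): no bracket -> illegal
(3,5): no bracket -> illegal
(4,5): flips 1 -> legal
(4,6): no bracket -> illegal
(5,3): no bracket -> illegal
(5,4): no bracket -> illegal
(5,6): no bracket -> illegal
(6,4): no bracket -> illegal
(6,5): no bracket -> illegal
(6,6): no bracket -> illegal
W mobility = 4

Answer: B=4 W=4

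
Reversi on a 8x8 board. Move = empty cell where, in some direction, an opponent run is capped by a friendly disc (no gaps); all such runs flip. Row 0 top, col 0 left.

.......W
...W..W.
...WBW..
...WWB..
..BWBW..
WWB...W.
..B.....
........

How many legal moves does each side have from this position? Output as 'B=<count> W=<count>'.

Answer: B=9 W=10

Derivation:
-- B to move --
(0,2): flips 1 -> legal
(0,3): no bracket -> illegal
(0,4): no bracket -> illegal
(0,5): no bracket -> illegal
(0,6): no bracket -> illegal
(1,2): no bracket -> illegal
(1,4): no bracket -> illegal
(1,5): flips 1 -> legal
(1,7): no bracket -> illegal
(2,2): flips 2 -> legal
(2,6): flips 1 -> legal
(2,7): no bracket -> illegal
(3,2): flips 2 -> legal
(3,6): no bracket -> illegal
(4,0): flips 1 -> legal
(4,1): no bracket -> illegal
(4,6): flips 1 -> legal
(4,7): no bracket -> illegal
(5,3): no bracket -> illegal
(5,4): no bracket -> illegal
(5,5): flips 1 -> legal
(5,7): no bracket -> illegal
(6,0): flips 1 -> legal
(6,1): no bracket -> illegal
(6,5): no bracket -> illegal
(6,6): no bracket -> illegal
(6,7): no bracket -> illegal
B mobility = 9
-- W to move --
(1,4): flips 1 -> legal
(1,5): flips 1 -> legal
(2,6): no bracket -> illegal
(3,1): no bracket -> illegal
(3,2): no bracket -> illegal
(3,6): flips 1 -> legal
(4,1): flips 1 -> legal
(4,6): flips 2 -> legal
(5,3): flips 1 -> legal
(5,4): flips 1 -> legal
(5,5): flips 1 -> legal
(6,1): flips 1 -> legal
(6,3): no bracket -> illegal
(7,1): no bracket -> illegal
(7,2): no bracket -> illegal
(7,3): flips 1 -> legal
W mobility = 10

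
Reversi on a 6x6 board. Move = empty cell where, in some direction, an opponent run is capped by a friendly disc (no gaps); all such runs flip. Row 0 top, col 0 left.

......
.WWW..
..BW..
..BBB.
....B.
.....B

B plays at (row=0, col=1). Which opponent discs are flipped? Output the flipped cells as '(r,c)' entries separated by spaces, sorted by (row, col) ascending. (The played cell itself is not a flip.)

Dir NW: edge -> no flip
Dir N: edge -> no flip
Dir NE: edge -> no flip
Dir W: first cell '.' (not opp) -> no flip
Dir E: first cell '.' (not opp) -> no flip
Dir SW: first cell '.' (not opp) -> no flip
Dir S: opp run (1,1), next='.' -> no flip
Dir SE: opp run (1,2) (2,3) capped by B -> flip

Answer: (1,2) (2,3)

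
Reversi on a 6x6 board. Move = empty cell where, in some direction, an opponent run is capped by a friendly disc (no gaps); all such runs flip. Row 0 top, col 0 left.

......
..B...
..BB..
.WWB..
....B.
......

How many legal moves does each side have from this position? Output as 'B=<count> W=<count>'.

-- B to move --
(2,0): no bracket -> illegal
(2,1): no bracket -> illegal
(3,0): flips 2 -> legal
(4,0): flips 1 -> legal
(4,1): flips 1 -> legal
(4,2): flips 1 -> legal
(4,3): no bracket -> illegal
B mobility = 4
-- W to move --
(0,1): no bracket -> illegal
(0,2): flips 2 -> legal
(0,3): no bracket -> illegal
(1,1): no bracket -> illegal
(1,3): flips 1 -> legal
(1,4): flips 1 -> legal
(2,1): no bracket -> illegal
(2,4): no bracket -> illegal
(3,4): flips 1 -> legal
(3,5): no bracket -> illegal
(4,2): no bracket -> illegal
(4,3): no bracket -> illegal
(4,5): no bracket -> illegal
(5,3): no bracket -> illegal
(5,4): no bracket -> illegal
(5,5): no bracket -> illegal
W mobility = 4

Answer: B=4 W=4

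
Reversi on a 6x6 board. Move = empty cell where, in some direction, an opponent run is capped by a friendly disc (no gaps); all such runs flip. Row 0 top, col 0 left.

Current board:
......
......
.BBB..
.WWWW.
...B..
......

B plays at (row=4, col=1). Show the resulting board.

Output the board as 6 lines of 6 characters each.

Place B at (4,1); scan 8 dirs for brackets.
Dir NW: first cell '.' (not opp) -> no flip
Dir N: opp run (3,1) capped by B -> flip
Dir NE: opp run (3,2) capped by B -> flip
Dir W: first cell '.' (not opp) -> no flip
Dir E: first cell '.' (not opp) -> no flip
Dir SW: first cell '.' (not opp) -> no flip
Dir S: first cell '.' (not opp) -> no flip
Dir SE: first cell '.' (not opp) -> no flip
All flips: (3,1) (3,2)

Answer: ......
......
.BBB..
.BBWW.
.B.B..
......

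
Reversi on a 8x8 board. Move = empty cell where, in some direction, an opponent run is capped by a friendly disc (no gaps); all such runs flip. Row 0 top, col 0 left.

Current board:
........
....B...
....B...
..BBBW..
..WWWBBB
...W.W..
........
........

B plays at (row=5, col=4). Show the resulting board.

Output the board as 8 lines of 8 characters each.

Place B at (5,4); scan 8 dirs for brackets.
Dir NW: opp run (4,3) capped by B -> flip
Dir N: opp run (4,4) capped by B -> flip
Dir NE: first cell 'B' (not opp) -> no flip
Dir W: opp run (5,3), next='.' -> no flip
Dir E: opp run (5,5), next='.' -> no flip
Dir SW: first cell '.' (not opp) -> no flip
Dir S: first cell '.' (not opp) -> no flip
Dir SE: first cell '.' (not opp) -> no flip
All flips: (4,3) (4,4)

Answer: ........
....B...
....B...
..BBBW..
..WBBBBB
...WBW..
........
........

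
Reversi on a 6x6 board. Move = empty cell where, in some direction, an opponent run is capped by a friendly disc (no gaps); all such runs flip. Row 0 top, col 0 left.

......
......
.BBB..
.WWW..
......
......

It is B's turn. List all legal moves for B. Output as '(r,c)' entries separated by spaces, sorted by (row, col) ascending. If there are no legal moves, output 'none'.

Answer: (4,0) (4,1) (4,2) (4,3) (4,4)

Derivation:
(2,0): no bracket -> illegal
(2,4): no bracket -> illegal
(3,0): no bracket -> illegal
(3,4): no bracket -> illegal
(4,0): flips 1 -> legal
(4,1): flips 2 -> legal
(4,2): flips 1 -> legal
(4,3): flips 2 -> legal
(4,4): flips 1 -> legal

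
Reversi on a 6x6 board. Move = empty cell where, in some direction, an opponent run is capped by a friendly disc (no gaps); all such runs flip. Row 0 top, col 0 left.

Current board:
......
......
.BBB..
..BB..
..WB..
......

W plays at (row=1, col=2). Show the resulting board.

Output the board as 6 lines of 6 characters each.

Place W at (1,2); scan 8 dirs for brackets.
Dir NW: first cell '.' (not opp) -> no flip
Dir N: first cell '.' (not opp) -> no flip
Dir NE: first cell '.' (not opp) -> no flip
Dir W: first cell '.' (not opp) -> no flip
Dir E: first cell '.' (not opp) -> no flip
Dir SW: opp run (2,1), next='.' -> no flip
Dir S: opp run (2,2) (3,2) capped by W -> flip
Dir SE: opp run (2,3), next='.' -> no flip
All flips: (2,2) (3,2)

Answer: ......
..W...
.BWB..
..WB..
..WB..
......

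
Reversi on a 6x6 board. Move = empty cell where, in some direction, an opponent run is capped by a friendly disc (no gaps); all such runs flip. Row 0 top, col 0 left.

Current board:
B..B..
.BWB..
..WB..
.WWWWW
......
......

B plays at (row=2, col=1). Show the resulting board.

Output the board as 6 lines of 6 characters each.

Place B at (2,1); scan 8 dirs for brackets.
Dir NW: first cell '.' (not opp) -> no flip
Dir N: first cell 'B' (not opp) -> no flip
Dir NE: opp run (1,2) capped by B -> flip
Dir W: first cell '.' (not opp) -> no flip
Dir E: opp run (2,2) capped by B -> flip
Dir SW: first cell '.' (not opp) -> no flip
Dir S: opp run (3,1), next='.' -> no flip
Dir SE: opp run (3,2), next='.' -> no flip
All flips: (1,2) (2,2)

Answer: B..B..
.BBB..
.BBB..
.WWWWW
......
......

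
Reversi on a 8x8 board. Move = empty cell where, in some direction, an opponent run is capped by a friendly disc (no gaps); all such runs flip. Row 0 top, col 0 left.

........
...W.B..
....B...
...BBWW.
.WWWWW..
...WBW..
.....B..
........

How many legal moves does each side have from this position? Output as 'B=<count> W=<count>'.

-- B to move --
(0,2): flips 1 -> legal
(0,3): no bracket -> illegal
(0,4): no bracket -> illegal
(1,2): no bracket -> illegal
(1,4): no bracket -> illegal
(2,2): no bracket -> illegal
(2,3): no bracket -> illegal
(2,5): flips 3 -> legal
(2,6): no bracket -> illegal
(2,7): flips 2 -> legal
(3,0): no bracket -> illegal
(3,1): no bracket -> illegal
(3,2): flips 1 -> legal
(3,7): flips 2 -> legal
(4,0): no bracket -> illegal
(4,6): flips 1 -> legal
(4,7): no bracket -> illegal
(5,0): no bracket -> illegal
(5,1): flips 1 -> legal
(5,2): flips 2 -> legal
(5,6): flips 2 -> legal
(6,2): no bracket -> illegal
(6,3): flips 2 -> legal
(6,4): no bracket -> illegal
(6,6): flips 2 -> legal
B mobility = 11
-- W to move --
(0,4): no bracket -> illegal
(0,5): no bracket -> illegal
(0,6): flips 3 -> legal
(1,4): flips 2 -> legal
(1,6): no bracket -> illegal
(2,2): flips 1 -> legal
(2,3): flips 2 -> legal
(2,5): flips 1 -> legal
(2,6): no bracket -> illegal
(3,2): flips 2 -> legal
(5,6): no bracket -> illegal
(6,3): flips 1 -> legal
(6,4): flips 1 -> legal
(6,6): no bracket -> illegal
(7,4): no bracket -> illegal
(7,5): flips 1 -> legal
(7,6): flips 2 -> legal
W mobility = 10

Answer: B=11 W=10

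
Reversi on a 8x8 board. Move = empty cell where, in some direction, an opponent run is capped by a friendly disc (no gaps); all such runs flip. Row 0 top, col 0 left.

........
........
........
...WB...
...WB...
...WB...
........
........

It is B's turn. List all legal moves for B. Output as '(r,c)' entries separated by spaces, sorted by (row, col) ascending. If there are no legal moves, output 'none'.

Answer: (2,2) (3,2) (4,2) (5,2) (6,2)

Derivation:
(2,2): flips 1 -> legal
(2,3): no bracket -> illegal
(2,4): no bracket -> illegal
(3,2): flips 2 -> legal
(4,2): flips 1 -> legal
(5,2): flips 2 -> legal
(6,2): flips 1 -> legal
(6,3): no bracket -> illegal
(6,4): no bracket -> illegal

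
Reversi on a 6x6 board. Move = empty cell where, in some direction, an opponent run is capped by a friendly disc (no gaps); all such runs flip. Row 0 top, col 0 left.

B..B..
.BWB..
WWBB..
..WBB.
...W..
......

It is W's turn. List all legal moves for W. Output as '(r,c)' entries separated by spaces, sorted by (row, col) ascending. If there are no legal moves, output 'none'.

(0,1): flips 1 -> legal
(0,2): flips 1 -> legal
(0,4): no bracket -> illegal
(1,0): flips 1 -> legal
(1,4): flips 2 -> legal
(2,4): flips 2 -> legal
(2,5): flips 1 -> legal
(3,1): no bracket -> illegal
(3,5): flips 2 -> legal
(4,2): no bracket -> illegal
(4,4): no bracket -> illegal
(4,5): flips 2 -> legal

Answer: (0,1) (0,2) (1,0) (1,4) (2,4) (2,5) (3,5) (4,5)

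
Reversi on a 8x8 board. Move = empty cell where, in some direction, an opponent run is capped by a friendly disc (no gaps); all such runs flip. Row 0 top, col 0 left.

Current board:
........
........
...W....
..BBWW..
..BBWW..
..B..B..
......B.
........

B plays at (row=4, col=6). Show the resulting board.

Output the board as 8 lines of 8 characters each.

Place B at (4,6); scan 8 dirs for brackets.
Dir NW: opp run (3,5), next='.' -> no flip
Dir N: first cell '.' (not opp) -> no flip
Dir NE: first cell '.' (not opp) -> no flip
Dir W: opp run (4,5) (4,4) capped by B -> flip
Dir E: first cell '.' (not opp) -> no flip
Dir SW: first cell 'B' (not opp) -> no flip
Dir S: first cell '.' (not opp) -> no flip
Dir SE: first cell '.' (not opp) -> no flip
All flips: (4,4) (4,5)

Answer: ........
........
...W....
..BBWW..
..BBBBB.
..B..B..
......B.
........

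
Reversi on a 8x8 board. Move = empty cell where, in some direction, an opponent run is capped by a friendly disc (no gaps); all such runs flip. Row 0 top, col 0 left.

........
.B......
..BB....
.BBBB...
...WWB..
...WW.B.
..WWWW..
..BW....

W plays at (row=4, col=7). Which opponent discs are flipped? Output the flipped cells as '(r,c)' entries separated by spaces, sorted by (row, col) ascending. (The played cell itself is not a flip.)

Dir NW: first cell '.' (not opp) -> no flip
Dir N: first cell '.' (not opp) -> no flip
Dir NE: edge -> no flip
Dir W: first cell '.' (not opp) -> no flip
Dir E: edge -> no flip
Dir SW: opp run (5,6) capped by W -> flip
Dir S: first cell '.' (not opp) -> no flip
Dir SE: edge -> no flip

Answer: (5,6)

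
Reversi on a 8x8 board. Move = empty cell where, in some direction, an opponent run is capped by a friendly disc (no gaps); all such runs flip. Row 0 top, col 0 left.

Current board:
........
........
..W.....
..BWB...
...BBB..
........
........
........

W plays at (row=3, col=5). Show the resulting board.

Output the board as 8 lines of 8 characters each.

Answer: ........
........
..W.....
..BWWW..
...BBB..
........
........
........

Derivation:
Place W at (3,5); scan 8 dirs for brackets.
Dir NW: first cell '.' (not opp) -> no flip
Dir N: first cell '.' (not opp) -> no flip
Dir NE: first cell '.' (not opp) -> no flip
Dir W: opp run (3,4) capped by W -> flip
Dir E: first cell '.' (not opp) -> no flip
Dir SW: opp run (4,4), next='.' -> no flip
Dir S: opp run (4,5), next='.' -> no flip
Dir SE: first cell '.' (not opp) -> no flip
All flips: (3,4)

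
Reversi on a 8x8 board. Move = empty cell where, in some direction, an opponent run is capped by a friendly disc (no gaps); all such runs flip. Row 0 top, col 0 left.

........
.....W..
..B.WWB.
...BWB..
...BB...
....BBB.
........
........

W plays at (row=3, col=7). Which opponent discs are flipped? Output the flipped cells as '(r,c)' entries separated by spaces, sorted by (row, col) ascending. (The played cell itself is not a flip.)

Dir NW: opp run (2,6) capped by W -> flip
Dir N: first cell '.' (not opp) -> no flip
Dir NE: edge -> no flip
Dir W: first cell '.' (not opp) -> no flip
Dir E: edge -> no flip
Dir SW: first cell '.' (not opp) -> no flip
Dir S: first cell '.' (not opp) -> no flip
Dir SE: edge -> no flip

Answer: (2,6)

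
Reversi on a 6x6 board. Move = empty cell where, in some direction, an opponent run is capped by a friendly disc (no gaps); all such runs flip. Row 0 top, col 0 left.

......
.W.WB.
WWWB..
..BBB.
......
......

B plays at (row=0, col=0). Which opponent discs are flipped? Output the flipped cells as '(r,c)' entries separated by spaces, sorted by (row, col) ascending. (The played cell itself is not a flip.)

Dir NW: edge -> no flip
Dir N: edge -> no flip
Dir NE: edge -> no flip
Dir W: edge -> no flip
Dir E: first cell '.' (not opp) -> no flip
Dir SW: edge -> no flip
Dir S: first cell '.' (not opp) -> no flip
Dir SE: opp run (1,1) (2,2) capped by B -> flip

Answer: (1,1) (2,2)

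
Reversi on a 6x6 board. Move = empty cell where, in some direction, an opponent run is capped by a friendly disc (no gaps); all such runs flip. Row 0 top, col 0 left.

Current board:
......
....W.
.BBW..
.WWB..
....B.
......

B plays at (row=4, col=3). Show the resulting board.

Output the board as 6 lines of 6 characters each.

Place B at (4,3); scan 8 dirs for brackets.
Dir NW: opp run (3,2) capped by B -> flip
Dir N: first cell 'B' (not opp) -> no flip
Dir NE: first cell '.' (not opp) -> no flip
Dir W: first cell '.' (not opp) -> no flip
Dir E: first cell 'B' (not opp) -> no flip
Dir SW: first cell '.' (not opp) -> no flip
Dir S: first cell '.' (not opp) -> no flip
Dir SE: first cell '.' (not opp) -> no flip
All flips: (3,2)

Answer: ......
....W.
.BBW..
.WBB..
...BB.
......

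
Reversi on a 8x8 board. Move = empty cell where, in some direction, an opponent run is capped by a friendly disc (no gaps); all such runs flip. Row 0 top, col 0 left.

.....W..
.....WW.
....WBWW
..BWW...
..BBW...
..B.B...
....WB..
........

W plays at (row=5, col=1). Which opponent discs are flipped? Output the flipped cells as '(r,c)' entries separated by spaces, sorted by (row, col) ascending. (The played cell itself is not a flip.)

Dir NW: first cell '.' (not opp) -> no flip
Dir N: first cell '.' (not opp) -> no flip
Dir NE: opp run (4,2) capped by W -> flip
Dir W: first cell '.' (not opp) -> no flip
Dir E: opp run (5,2), next='.' -> no flip
Dir SW: first cell '.' (not opp) -> no flip
Dir S: first cell '.' (not opp) -> no flip
Dir SE: first cell '.' (not opp) -> no flip

Answer: (4,2)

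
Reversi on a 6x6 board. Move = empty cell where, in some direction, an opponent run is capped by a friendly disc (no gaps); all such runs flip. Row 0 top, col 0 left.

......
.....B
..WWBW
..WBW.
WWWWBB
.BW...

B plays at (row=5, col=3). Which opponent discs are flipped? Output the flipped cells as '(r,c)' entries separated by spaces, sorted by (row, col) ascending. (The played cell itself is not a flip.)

Dir NW: opp run (4,2), next='.' -> no flip
Dir N: opp run (4,3) capped by B -> flip
Dir NE: first cell 'B' (not opp) -> no flip
Dir W: opp run (5,2) capped by B -> flip
Dir E: first cell '.' (not opp) -> no flip
Dir SW: edge -> no flip
Dir S: edge -> no flip
Dir SE: edge -> no flip

Answer: (4,3) (5,2)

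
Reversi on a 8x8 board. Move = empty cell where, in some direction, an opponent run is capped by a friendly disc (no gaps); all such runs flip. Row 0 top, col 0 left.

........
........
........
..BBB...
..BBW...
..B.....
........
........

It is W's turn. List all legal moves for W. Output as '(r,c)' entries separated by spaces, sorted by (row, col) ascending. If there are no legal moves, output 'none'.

(2,1): no bracket -> illegal
(2,2): flips 1 -> legal
(2,3): no bracket -> illegal
(2,4): flips 1 -> legal
(2,5): no bracket -> illegal
(3,1): no bracket -> illegal
(3,5): no bracket -> illegal
(4,1): flips 2 -> legal
(4,5): no bracket -> illegal
(5,1): no bracket -> illegal
(5,3): no bracket -> illegal
(5,4): no bracket -> illegal
(6,1): no bracket -> illegal
(6,2): no bracket -> illegal
(6,3): no bracket -> illegal

Answer: (2,2) (2,4) (4,1)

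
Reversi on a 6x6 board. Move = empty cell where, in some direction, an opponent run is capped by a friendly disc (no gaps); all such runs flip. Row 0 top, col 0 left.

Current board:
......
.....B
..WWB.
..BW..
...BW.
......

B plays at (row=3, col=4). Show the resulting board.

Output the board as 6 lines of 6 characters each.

Answer: ......
.....B
..WWB.
..BBB.
...BW.
......

Derivation:
Place B at (3,4); scan 8 dirs for brackets.
Dir NW: opp run (2,3), next='.' -> no flip
Dir N: first cell 'B' (not opp) -> no flip
Dir NE: first cell '.' (not opp) -> no flip
Dir W: opp run (3,3) capped by B -> flip
Dir E: first cell '.' (not opp) -> no flip
Dir SW: first cell 'B' (not opp) -> no flip
Dir S: opp run (4,4), next='.' -> no flip
Dir SE: first cell '.' (not opp) -> no flip
All flips: (3,3)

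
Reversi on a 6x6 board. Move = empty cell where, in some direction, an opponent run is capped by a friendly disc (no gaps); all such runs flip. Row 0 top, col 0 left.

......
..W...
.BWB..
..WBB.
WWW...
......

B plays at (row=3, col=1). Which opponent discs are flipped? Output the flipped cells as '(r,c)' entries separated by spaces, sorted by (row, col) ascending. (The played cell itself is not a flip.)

Dir NW: first cell '.' (not opp) -> no flip
Dir N: first cell 'B' (not opp) -> no flip
Dir NE: opp run (2,2), next='.' -> no flip
Dir W: first cell '.' (not opp) -> no flip
Dir E: opp run (3,2) capped by B -> flip
Dir SW: opp run (4,0), next=edge -> no flip
Dir S: opp run (4,1), next='.' -> no flip
Dir SE: opp run (4,2), next='.' -> no flip

Answer: (3,2)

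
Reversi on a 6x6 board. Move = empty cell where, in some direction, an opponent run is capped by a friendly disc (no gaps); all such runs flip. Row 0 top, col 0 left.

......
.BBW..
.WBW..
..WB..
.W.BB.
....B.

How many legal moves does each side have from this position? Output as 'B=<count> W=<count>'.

-- B to move --
(0,2): no bracket -> illegal
(0,3): flips 2 -> legal
(0,4): flips 1 -> legal
(1,0): flips 2 -> legal
(1,4): flips 1 -> legal
(2,0): flips 1 -> legal
(2,4): flips 1 -> legal
(3,0): flips 1 -> legal
(3,1): flips 2 -> legal
(3,4): flips 1 -> legal
(4,0): no bracket -> illegal
(4,2): flips 1 -> legal
(5,0): no bracket -> illegal
(5,1): no bracket -> illegal
(5,2): no bracket -> illegal
B mobility = 10
-- W to move --
(0,0): no bracket -> illegal
(0,1): flips 2 -> legal
(0,2): flips 2 -> legal
(0,3): flips 1 -> legal
(1,0): flips 2 -> legal
(2,0): no bracket -> illegal
(2,4): no bracket -> illegal
(3,1): flips 1 -> legal
(3,4): flips 1 -> legal
(3,5): no bracket -> illegal
(4,2): no bracket -> illegal
(4,5): no bracket -> illegal
(5,2): no bracket -> illegal
(5,3): flips 2 -> legal
(5,5): no bracket -> illegal
W mobility = 7

Answer: B=10 W=7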